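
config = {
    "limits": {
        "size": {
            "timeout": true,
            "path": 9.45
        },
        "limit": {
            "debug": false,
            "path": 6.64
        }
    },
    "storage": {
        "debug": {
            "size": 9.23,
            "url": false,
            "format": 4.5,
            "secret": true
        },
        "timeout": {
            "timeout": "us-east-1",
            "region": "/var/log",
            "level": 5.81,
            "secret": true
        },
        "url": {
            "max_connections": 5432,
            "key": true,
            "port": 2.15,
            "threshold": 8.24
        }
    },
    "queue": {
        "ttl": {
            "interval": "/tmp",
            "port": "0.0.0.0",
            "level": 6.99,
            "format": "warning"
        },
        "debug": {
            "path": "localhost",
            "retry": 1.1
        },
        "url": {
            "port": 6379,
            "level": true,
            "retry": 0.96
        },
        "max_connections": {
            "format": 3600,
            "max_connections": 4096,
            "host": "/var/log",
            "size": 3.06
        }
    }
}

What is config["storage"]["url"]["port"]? 2.15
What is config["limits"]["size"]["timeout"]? True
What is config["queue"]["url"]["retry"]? 0.96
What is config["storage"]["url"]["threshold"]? 8.24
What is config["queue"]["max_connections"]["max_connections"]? 4096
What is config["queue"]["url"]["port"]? 6379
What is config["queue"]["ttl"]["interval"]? "/tmp"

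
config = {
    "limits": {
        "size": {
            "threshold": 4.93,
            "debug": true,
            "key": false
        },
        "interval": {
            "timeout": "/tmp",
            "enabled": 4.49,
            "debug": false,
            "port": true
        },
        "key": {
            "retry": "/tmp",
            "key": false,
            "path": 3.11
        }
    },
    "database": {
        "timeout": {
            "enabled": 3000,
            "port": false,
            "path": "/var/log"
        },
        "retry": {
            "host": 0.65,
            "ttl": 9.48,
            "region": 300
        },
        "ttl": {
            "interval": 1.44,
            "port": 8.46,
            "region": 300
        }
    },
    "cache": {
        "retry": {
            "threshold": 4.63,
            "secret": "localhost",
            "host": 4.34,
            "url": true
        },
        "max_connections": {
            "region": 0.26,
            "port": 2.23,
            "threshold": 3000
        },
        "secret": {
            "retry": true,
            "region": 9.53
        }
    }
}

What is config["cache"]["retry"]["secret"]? "localhost"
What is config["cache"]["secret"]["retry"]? True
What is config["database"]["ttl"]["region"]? 300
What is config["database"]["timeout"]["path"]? "/var/log"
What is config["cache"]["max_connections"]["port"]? 2.23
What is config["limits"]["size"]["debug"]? True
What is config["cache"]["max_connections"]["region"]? 0.26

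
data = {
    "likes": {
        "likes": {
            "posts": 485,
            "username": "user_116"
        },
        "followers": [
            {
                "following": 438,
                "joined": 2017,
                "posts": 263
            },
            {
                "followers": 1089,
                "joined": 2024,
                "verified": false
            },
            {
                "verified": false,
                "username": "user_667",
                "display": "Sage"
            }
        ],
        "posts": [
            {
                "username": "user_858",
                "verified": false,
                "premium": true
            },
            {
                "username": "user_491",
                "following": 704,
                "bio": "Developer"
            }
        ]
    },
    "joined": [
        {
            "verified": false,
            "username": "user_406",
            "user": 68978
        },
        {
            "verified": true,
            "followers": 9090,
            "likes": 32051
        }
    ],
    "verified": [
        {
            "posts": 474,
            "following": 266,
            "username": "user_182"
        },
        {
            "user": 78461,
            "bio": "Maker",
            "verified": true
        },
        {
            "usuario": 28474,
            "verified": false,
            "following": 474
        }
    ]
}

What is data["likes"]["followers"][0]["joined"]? 2017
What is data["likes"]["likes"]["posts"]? 485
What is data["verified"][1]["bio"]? "Maker"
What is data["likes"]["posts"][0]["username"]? "user_858"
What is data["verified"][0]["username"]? "user_182"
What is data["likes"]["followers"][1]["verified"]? False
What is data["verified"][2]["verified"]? False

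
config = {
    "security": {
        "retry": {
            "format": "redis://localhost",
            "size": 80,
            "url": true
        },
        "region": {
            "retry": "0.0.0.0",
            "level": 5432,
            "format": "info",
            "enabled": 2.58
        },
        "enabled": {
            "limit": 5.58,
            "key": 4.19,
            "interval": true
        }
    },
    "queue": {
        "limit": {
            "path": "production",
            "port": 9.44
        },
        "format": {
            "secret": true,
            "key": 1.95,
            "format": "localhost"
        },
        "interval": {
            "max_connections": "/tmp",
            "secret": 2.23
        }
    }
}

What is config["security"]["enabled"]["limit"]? 5.58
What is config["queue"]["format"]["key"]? 1.95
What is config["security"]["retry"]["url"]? True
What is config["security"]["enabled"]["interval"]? True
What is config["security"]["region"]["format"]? "info"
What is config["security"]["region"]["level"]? 5432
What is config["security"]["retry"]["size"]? 80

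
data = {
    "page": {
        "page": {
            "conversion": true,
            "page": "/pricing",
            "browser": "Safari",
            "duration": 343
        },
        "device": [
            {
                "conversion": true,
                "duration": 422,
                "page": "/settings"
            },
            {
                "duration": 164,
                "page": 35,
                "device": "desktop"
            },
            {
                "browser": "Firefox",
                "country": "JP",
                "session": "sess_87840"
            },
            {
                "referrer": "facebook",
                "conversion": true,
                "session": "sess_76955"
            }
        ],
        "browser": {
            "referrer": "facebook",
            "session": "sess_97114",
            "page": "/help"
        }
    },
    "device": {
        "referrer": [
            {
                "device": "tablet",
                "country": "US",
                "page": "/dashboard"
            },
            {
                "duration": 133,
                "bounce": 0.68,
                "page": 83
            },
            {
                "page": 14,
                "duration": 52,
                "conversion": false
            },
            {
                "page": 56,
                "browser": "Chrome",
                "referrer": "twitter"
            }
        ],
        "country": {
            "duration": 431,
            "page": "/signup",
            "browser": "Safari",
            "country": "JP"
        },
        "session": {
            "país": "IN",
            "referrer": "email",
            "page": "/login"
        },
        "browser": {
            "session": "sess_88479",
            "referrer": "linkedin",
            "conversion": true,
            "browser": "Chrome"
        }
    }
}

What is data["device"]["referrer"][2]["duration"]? 52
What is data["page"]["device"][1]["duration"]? 164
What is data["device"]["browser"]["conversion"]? True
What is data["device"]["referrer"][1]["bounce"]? 0.68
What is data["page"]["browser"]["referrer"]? "facebook"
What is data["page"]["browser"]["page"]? "/help"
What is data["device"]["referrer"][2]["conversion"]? False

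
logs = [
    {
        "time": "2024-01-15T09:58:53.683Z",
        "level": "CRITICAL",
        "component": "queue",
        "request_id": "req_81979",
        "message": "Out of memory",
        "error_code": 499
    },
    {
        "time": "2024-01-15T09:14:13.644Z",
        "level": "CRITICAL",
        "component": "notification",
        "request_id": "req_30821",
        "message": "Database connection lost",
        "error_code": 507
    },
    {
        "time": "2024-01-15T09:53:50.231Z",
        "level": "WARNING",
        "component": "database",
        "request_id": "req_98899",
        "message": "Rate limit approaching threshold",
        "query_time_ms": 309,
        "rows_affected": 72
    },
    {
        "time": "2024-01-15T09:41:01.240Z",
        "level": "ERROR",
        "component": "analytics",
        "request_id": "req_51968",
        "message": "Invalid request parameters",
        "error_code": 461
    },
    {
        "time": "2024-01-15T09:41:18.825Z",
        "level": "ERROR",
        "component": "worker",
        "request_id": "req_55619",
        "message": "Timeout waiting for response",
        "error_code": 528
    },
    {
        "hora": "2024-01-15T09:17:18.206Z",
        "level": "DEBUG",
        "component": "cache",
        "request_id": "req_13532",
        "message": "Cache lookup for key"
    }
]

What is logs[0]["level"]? "CRITICAL"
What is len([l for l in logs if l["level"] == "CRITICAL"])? 2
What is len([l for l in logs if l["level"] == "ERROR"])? 2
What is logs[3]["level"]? "ERROR"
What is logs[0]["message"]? "Out of memory"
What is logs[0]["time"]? "2024-01-15T09:58:53.683Z"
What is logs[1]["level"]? "CRITICAL"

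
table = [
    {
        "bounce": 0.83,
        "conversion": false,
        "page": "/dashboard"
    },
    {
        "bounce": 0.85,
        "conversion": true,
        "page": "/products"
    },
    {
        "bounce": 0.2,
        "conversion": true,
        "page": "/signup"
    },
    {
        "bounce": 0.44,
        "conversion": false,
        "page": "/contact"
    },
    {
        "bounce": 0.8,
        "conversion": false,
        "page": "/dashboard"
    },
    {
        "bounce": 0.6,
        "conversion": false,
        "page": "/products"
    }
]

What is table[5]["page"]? "/products"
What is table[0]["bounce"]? 0.83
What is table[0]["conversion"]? False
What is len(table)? 6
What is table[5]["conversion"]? False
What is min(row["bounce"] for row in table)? 0.2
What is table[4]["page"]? "/dashboard"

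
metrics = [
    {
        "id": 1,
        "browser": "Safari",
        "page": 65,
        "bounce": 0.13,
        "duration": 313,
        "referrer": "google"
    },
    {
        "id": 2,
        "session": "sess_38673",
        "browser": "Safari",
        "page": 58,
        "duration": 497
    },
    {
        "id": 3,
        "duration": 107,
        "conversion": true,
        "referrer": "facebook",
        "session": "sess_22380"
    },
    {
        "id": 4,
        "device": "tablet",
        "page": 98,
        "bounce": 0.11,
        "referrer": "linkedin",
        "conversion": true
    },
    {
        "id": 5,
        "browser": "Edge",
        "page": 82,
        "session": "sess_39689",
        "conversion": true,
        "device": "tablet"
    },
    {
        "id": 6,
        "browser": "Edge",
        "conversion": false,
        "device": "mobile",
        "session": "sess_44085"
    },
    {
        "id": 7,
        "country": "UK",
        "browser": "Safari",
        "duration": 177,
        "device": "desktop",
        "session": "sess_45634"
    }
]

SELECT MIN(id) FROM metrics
1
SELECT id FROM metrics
[1, 2, 3, 4, 5, 6, 7]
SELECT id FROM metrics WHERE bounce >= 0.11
[1, 4]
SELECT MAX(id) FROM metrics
7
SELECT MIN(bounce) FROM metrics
0.11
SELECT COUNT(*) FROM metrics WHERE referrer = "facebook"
1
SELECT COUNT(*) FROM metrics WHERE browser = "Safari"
3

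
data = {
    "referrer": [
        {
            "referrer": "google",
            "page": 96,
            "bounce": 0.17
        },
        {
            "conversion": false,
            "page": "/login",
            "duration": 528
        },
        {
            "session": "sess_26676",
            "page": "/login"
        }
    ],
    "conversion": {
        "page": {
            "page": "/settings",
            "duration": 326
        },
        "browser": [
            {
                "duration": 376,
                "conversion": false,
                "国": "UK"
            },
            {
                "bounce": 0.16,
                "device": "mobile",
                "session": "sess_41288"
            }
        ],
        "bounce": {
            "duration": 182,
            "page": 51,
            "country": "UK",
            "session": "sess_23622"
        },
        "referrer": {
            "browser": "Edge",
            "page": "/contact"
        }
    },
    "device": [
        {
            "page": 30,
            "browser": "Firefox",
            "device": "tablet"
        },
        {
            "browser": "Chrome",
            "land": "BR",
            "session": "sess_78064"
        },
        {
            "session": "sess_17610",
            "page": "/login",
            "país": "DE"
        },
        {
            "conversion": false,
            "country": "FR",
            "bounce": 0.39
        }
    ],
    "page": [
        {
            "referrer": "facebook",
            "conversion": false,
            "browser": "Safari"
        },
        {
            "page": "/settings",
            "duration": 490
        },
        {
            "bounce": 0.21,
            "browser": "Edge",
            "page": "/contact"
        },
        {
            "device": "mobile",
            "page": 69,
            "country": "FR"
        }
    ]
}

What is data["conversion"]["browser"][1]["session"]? "sess_41288"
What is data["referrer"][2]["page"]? "/login"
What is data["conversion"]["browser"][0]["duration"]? 376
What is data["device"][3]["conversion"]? False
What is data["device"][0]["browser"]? "Firefox"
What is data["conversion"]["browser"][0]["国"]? "UK"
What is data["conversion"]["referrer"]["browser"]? "Edge"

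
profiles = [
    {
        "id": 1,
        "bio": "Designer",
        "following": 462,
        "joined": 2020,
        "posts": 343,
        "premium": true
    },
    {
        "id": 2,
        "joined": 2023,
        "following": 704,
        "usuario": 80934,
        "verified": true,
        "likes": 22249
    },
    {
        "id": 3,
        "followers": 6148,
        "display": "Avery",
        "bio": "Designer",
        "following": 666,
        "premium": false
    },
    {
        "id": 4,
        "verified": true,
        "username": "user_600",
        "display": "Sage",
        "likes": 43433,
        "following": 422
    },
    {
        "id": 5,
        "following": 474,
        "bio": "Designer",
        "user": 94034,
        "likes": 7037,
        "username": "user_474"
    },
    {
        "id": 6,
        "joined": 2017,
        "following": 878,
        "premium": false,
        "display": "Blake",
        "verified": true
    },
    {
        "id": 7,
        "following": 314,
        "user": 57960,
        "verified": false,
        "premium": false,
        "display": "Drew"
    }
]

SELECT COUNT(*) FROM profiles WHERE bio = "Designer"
3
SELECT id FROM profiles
[1, 2, 3, 4, 5, 6, 7]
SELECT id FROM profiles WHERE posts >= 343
[1]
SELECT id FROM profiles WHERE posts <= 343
[1]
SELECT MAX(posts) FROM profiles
343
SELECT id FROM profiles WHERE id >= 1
[1, 2, 3, 4, 5, 6, 7]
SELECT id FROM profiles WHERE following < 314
[]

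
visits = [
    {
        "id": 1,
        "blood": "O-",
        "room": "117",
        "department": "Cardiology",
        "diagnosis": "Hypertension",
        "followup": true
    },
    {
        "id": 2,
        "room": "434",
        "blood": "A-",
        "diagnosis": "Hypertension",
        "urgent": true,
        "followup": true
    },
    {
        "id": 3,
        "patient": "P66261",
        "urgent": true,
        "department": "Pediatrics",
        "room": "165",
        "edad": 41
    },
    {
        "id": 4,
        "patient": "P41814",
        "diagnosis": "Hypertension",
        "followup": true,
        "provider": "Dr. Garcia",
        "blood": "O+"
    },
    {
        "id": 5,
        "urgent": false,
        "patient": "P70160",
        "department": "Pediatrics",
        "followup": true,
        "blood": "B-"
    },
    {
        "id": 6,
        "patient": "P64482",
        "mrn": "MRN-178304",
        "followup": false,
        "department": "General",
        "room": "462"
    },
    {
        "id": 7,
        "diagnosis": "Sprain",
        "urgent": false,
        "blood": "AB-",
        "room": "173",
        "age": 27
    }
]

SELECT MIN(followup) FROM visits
False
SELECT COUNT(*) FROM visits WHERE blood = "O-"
1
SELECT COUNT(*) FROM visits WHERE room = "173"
1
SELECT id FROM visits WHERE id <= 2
[1, 2]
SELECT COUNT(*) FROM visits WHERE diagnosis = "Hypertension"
3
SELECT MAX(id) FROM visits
7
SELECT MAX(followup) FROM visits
True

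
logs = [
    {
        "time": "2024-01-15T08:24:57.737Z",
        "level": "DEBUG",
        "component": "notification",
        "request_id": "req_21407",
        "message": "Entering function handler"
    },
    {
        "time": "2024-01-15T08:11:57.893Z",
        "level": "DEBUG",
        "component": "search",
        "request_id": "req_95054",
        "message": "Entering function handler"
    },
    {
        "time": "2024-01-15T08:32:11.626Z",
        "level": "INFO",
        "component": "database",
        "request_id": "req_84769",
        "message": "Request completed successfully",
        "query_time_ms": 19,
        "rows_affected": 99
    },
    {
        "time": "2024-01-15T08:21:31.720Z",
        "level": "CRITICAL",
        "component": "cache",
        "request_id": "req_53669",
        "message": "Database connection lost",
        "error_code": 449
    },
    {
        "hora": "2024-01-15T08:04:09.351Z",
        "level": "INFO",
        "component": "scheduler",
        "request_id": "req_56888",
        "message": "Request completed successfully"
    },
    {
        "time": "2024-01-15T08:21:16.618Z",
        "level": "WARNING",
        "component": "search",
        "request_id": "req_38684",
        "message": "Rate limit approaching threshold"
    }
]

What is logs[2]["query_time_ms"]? 19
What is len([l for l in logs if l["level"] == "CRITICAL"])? 1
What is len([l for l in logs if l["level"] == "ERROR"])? 0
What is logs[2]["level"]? "INFO"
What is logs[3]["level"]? "CRITICAL"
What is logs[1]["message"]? "Entering function handler"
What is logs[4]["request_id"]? "req_56888"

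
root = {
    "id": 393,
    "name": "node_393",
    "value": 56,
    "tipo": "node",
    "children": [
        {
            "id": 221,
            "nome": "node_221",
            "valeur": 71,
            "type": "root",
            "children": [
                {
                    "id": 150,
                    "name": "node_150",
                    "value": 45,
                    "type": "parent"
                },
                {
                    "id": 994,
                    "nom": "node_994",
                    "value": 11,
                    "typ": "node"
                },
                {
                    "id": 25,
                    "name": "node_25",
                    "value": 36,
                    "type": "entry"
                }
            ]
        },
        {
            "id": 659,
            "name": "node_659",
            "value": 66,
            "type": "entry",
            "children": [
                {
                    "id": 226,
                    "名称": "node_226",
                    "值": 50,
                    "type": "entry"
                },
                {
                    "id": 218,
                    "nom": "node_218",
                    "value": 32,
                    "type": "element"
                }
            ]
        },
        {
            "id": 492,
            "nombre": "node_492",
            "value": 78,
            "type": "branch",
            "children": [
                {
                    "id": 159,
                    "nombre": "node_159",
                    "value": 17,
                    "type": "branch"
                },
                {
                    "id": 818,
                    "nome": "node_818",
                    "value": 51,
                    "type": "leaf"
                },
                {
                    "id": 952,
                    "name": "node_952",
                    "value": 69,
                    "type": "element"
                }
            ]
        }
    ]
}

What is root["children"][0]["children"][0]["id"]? 150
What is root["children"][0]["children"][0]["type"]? "parent"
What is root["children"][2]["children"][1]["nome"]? "node_818"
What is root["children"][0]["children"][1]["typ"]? "node"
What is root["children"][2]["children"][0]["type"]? "branch"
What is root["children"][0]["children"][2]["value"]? 36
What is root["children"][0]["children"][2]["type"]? "entry"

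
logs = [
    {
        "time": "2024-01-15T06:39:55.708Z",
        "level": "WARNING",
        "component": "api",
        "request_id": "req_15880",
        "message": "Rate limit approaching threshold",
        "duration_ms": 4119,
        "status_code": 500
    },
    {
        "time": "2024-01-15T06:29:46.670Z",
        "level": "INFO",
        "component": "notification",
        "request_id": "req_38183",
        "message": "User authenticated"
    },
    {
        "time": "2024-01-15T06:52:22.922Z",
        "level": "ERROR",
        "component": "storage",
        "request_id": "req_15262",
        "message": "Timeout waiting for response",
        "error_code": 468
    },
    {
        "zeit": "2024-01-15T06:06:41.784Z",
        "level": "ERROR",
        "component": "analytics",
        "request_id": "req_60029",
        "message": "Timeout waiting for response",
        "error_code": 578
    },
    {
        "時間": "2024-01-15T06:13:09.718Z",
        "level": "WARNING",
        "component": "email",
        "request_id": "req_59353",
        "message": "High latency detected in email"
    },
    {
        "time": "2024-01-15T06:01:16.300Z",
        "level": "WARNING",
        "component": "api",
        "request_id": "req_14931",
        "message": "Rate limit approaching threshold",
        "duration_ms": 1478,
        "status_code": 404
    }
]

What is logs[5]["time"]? "2024-01-15T06:01:16.300Z"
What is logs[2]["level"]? "ERROR"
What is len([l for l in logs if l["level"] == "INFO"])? 1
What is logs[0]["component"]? "api"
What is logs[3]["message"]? "Timeout waiting for response"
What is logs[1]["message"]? "User authenticated"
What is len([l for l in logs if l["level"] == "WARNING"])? 3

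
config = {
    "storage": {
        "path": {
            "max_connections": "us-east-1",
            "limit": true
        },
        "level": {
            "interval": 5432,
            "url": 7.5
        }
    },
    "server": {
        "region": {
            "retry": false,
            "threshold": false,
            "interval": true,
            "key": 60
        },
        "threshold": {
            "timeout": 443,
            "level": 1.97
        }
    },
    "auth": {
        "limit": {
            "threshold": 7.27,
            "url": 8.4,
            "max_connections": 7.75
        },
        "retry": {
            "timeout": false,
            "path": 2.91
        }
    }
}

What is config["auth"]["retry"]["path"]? 2.91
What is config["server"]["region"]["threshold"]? False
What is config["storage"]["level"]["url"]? 7.5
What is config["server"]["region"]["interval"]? True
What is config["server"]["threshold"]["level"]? 1.97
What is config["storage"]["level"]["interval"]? 5432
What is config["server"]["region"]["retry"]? False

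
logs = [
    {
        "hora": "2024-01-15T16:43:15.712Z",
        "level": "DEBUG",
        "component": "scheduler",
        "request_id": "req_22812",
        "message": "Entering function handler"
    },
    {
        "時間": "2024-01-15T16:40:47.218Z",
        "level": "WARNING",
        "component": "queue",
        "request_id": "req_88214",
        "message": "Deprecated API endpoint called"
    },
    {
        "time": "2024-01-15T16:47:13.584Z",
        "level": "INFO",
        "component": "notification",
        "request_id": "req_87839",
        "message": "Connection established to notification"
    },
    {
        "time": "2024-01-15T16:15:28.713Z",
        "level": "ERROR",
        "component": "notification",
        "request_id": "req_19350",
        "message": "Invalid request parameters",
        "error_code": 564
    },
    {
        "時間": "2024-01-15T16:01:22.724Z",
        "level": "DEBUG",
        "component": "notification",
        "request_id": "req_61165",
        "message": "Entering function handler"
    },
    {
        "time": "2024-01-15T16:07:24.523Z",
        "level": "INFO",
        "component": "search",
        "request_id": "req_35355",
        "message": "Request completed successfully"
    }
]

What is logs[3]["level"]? "ERROR"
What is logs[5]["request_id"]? "req_35355"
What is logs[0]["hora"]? "2024-01-15T16:43:15.712Z"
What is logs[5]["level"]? "INFO"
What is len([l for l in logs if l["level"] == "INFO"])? 2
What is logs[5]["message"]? "Request completed successfully"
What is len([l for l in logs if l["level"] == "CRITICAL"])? 0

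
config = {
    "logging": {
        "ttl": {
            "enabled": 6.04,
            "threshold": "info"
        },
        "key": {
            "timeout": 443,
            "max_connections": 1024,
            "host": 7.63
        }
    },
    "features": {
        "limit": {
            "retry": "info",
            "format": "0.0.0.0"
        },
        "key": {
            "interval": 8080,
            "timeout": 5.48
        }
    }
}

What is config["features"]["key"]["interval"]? 8080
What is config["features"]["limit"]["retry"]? "info"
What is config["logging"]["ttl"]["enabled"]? 6.04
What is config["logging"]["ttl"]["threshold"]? "info"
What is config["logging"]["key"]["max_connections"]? 1024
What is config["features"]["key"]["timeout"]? 5.48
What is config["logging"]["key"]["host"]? 7.63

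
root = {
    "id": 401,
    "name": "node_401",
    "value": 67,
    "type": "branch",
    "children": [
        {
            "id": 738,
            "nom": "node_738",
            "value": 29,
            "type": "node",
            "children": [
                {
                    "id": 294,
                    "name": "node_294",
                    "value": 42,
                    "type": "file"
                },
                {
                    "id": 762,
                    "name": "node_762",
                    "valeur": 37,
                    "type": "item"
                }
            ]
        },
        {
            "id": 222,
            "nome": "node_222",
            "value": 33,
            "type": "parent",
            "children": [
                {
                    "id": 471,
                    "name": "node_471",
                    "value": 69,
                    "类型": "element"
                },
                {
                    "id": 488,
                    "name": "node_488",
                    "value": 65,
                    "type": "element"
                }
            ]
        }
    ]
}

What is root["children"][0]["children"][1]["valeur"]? 37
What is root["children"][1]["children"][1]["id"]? 488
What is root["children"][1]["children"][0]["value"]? 69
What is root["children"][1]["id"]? 222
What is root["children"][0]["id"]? 738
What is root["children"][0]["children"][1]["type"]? "item"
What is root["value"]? 67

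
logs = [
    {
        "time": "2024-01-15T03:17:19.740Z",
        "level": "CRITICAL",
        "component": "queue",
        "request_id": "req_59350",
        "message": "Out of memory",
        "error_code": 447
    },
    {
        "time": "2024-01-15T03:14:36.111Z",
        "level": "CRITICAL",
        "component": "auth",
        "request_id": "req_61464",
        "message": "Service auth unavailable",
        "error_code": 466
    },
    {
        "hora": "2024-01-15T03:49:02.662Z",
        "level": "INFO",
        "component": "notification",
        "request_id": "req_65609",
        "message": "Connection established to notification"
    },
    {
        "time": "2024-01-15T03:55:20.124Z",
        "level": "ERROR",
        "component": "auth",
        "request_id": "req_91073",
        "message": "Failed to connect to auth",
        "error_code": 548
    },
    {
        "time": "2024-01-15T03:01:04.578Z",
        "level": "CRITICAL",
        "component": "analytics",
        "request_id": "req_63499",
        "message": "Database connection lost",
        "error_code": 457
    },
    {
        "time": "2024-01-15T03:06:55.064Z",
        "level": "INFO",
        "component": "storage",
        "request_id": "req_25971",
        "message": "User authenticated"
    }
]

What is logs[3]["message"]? "Failed to connect to auth"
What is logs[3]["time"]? "2024-01-15T03:55:20.124Z"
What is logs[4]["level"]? "CRITICAL"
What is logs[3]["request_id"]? "req_91073"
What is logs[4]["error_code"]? 457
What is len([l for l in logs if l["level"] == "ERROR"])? 1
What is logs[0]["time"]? "2024-01-15T03:17:19.740Z"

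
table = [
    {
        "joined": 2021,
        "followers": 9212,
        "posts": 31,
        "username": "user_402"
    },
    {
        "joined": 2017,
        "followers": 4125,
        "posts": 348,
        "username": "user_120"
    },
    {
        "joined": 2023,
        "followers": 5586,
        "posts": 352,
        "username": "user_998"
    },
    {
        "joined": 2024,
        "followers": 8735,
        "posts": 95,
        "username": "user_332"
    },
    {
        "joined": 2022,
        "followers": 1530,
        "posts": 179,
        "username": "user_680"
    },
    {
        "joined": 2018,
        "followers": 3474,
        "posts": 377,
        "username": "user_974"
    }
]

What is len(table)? 6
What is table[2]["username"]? "user_998"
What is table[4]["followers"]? 1530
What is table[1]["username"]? "user_120"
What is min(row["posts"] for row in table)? 31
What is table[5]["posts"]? 377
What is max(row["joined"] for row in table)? 2024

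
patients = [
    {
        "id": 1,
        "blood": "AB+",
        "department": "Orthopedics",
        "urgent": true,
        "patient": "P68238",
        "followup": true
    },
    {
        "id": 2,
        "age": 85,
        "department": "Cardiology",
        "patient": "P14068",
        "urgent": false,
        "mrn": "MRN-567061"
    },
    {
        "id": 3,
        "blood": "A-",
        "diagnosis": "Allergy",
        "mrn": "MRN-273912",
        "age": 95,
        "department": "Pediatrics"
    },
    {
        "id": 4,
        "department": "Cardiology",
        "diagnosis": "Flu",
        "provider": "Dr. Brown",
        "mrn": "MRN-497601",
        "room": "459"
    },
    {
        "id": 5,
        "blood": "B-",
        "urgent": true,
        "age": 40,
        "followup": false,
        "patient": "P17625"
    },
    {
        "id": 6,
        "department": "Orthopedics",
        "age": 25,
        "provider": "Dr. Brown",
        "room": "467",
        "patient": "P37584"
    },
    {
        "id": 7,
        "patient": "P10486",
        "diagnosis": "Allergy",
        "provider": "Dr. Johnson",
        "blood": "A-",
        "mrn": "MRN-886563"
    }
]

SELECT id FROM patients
[1, 2, 3, 4, 5, 6, 7]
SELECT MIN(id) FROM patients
1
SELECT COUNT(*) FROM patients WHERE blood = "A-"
2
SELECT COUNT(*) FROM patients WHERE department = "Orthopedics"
2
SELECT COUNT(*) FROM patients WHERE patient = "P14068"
1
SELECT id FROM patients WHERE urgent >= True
[1, 5]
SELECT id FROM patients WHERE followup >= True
[1]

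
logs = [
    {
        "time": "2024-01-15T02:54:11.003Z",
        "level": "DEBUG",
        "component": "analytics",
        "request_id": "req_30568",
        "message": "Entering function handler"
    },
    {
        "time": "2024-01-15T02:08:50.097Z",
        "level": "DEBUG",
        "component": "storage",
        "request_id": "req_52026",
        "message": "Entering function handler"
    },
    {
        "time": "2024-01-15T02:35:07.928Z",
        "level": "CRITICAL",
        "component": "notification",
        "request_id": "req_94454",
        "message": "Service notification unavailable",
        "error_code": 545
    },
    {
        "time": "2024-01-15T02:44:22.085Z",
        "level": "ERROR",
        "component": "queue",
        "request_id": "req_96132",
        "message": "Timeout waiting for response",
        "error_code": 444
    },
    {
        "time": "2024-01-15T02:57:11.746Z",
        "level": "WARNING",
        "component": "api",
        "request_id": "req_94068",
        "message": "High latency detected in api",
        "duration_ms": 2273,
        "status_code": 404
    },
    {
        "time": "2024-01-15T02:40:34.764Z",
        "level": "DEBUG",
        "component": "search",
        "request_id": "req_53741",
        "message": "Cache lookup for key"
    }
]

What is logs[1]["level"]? "DEBUG"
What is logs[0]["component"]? "analytics"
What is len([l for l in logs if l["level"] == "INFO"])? 0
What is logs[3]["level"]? "ERROR"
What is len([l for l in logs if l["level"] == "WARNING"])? 1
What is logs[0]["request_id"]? "req_30568"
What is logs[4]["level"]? "WARNING"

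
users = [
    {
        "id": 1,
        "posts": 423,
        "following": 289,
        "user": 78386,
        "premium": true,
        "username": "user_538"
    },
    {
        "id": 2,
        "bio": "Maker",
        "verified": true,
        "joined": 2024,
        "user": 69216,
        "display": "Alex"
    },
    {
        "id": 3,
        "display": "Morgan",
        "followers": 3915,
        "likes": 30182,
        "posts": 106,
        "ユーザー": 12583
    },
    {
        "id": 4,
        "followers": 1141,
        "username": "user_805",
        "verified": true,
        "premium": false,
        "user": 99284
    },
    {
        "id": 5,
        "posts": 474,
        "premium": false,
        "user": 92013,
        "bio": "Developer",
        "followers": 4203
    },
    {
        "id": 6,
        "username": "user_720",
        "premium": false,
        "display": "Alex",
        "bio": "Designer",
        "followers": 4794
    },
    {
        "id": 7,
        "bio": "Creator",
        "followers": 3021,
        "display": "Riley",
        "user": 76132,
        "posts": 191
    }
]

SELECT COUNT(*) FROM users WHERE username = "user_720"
1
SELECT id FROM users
[1, 2, 3, 4, 5, 6, 7]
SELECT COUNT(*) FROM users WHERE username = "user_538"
1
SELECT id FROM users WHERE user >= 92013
[4, 5]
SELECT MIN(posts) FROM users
106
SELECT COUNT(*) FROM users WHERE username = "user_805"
1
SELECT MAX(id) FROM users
7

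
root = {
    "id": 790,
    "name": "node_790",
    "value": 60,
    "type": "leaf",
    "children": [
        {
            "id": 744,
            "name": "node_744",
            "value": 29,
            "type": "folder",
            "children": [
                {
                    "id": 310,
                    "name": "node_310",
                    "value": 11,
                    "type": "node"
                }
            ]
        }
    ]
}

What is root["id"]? 790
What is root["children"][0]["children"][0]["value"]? 11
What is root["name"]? "node_790"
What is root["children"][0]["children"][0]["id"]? 310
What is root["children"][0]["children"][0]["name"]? "node_310"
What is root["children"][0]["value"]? 29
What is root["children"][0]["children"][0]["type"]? "node"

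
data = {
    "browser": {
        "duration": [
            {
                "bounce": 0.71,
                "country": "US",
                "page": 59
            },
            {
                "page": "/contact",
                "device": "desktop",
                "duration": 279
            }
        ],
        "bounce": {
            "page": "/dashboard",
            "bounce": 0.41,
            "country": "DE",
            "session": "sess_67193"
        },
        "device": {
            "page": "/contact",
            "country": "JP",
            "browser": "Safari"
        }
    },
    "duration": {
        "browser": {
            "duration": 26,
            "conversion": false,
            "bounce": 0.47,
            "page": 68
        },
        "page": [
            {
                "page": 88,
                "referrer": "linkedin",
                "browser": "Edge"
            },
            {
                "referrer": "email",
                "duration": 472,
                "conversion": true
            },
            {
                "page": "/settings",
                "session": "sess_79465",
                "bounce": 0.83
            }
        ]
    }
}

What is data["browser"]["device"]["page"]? "/contact"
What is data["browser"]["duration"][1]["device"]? "desktop"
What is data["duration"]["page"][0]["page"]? 88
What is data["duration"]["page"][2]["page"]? "/settings"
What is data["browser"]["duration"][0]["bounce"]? 0.71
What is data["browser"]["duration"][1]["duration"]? 279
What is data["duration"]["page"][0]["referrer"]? "linkedin"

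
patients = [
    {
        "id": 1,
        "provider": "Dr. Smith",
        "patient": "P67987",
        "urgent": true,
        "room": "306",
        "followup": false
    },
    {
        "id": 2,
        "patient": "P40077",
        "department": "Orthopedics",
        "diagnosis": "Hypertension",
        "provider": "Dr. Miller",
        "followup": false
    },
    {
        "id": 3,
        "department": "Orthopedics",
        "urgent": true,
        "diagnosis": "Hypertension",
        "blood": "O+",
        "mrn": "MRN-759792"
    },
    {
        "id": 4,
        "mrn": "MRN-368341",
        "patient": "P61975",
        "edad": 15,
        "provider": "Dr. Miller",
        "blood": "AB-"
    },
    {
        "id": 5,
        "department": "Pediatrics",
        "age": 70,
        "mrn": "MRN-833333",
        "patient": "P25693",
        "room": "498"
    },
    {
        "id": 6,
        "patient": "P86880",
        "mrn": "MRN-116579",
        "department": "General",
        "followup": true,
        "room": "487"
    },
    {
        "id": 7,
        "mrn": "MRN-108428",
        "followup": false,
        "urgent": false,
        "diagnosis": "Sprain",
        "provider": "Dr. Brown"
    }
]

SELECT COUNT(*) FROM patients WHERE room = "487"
1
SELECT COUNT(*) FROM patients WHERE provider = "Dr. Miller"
2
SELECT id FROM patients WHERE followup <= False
[1, 2, 7]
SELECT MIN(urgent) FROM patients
False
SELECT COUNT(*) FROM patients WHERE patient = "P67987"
1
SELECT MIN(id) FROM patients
1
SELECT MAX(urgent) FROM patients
True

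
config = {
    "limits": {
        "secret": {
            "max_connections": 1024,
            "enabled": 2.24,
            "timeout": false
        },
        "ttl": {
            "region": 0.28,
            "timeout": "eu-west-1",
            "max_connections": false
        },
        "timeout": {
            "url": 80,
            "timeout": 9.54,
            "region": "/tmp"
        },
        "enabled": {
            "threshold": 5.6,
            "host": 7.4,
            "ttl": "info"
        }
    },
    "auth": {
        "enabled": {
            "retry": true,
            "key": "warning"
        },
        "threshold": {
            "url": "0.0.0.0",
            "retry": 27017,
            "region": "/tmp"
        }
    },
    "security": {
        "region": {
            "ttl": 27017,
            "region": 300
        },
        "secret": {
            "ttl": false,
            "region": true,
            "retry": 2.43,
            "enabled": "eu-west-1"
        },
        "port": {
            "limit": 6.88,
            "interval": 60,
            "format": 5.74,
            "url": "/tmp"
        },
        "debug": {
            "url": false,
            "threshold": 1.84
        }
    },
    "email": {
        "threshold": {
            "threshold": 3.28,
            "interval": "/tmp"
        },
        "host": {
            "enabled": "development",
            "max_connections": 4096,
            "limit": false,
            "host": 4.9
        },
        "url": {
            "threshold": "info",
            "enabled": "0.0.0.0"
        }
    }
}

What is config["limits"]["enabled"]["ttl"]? "info"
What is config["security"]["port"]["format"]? 5.74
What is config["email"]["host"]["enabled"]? "development"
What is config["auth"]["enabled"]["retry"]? True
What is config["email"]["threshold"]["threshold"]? 3.28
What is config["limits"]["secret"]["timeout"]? False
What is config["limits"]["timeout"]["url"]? 80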